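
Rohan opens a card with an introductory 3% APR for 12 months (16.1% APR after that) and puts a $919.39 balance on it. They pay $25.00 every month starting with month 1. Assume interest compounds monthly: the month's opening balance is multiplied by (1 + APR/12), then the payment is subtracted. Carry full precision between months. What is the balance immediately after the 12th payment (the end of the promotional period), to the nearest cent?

Promo months 1–12 at r₀ = 3%/12 = 0.0025; months 13+ at r₁ = 16.1%/12 = 0.0134167.
After month 12: iterate B ← B·(1+r₀) − $25.00 for 12 months → $643.19.

$643.19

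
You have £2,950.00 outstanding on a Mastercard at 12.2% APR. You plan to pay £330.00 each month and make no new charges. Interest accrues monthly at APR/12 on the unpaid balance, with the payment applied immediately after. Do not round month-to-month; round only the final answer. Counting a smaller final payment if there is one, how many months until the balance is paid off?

10 months

Monthly rate r = 12.2%/12 = 1.01667% = 0.0101667.
Recurrence: B ← B·(1+r) − £330.00.
Month 1: interest £29.99; balance after payment £2,649.99.
Month 2: interest £26.94; balance after payment £2,346.93.
Closed form: n = −ln(1 − rB₀/P)/ln(1+r) = −ln(0.90912)/ln(1.01017) ≈ 9.420, so the balance reaches zero during payment 10.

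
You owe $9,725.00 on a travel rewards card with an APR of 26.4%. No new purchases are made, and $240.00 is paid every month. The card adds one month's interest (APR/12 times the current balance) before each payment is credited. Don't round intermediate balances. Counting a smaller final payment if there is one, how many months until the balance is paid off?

Monthly rate r = 26.4%/12 = 2.2% = 0.022.
Recurrence: B ← B·(1+r) − $240.00.
Month 1: interest $213.95; balance after payment $9,698.95.
Month 2: interest $213.38; balance after payment $9,672.33.
Closed form: n = −ln(1 − rB₀/P)/ln(1+r) = −ln(0.10854)/ln(1.022) ≈ 102.044, so the balance reaches zero during payment 103.

103 payments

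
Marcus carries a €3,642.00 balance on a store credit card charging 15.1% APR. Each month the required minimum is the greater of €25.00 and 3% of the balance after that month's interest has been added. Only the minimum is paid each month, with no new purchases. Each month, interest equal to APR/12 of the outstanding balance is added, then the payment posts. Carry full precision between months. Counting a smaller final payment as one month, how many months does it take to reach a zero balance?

Monthly rate r = 15.1%/12 = 1.25833% = 0.0125833.
While 3% of the post-interest balance exceeds €25.00, each month B ← (B·(1+r))·(1 − 0.03), i.e. B shrinks by the factor (1+r)·0.97 = 0.98221.
This holds for months 1–83. Entering month 84 the balance is €820.63; 3% of the post-interest balance is now below €25.00, so the flat €25.00 minimum applies from here.
From month 84 a fixed €25.00 at rate r clears €820.63 in 43 more payments. Total: 83 + 43 = 126 months.

126 months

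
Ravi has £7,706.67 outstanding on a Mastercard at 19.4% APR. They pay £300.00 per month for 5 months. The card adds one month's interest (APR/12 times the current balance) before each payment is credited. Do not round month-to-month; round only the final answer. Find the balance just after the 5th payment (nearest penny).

Monthly rate r = 19.4%/12 = 1.61667% = 0.0161667.
Each month: B ← B·(1+r) − £300.00.
Month 1: interest £124.59; balance after payment £7,531.26.
Month 2: interest £121.76; balance after payment £7,353.02.
Month 3: interest £118.87; balance after payment £7,171.89.
Month 4: interest £115.95; balance after payment £6,987.84.
Month 5: interest £112.97; balance after payment £6,800.81.

£6,800.81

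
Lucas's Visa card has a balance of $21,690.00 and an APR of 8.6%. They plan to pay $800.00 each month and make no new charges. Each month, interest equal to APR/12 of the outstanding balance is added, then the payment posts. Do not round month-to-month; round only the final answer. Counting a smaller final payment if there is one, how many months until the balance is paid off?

31 months

Monthly rate r = 8.6%/12 = 0.716667% = 0.00716667.
Recurrence: B ← B·(1+r) − $800.00.
Month 1: interest $155.44; balance after payment $21,045.44.
Month 2: interest $150.83; balance after payment $20,396.27.
Closed form: n = −ln(1 − rB₀/P)/ln(1+r) = −ln(0.80569)/ln(1.00717) ≈ 30.255, so the balance reaches zero during payment 31.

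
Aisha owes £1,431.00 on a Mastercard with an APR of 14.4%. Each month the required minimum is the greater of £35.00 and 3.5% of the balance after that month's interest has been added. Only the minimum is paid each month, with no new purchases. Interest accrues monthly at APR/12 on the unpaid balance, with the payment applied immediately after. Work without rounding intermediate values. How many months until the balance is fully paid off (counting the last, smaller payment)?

Monthly rate r = 14.4%/12 = 1.2% = 0.012.
While 3.5% of the post-interest balance exceeds £35.00, each month B ← (B·(1+r))·(1 − 0.035), i.e. B shrinks by the factor (1+r)·0.965 = 0.97658.
This holds for months 1–16. Entering month 17 the balance is £979.41; 3.5% of the post-interest balance is now below £35.00, so the flat £35.00 minimum applies from here.
From month 17 a fixed £35.00 at rate r clears £979.41 in 35 more payments. Total: 16 + 35 = 51 months.

51 months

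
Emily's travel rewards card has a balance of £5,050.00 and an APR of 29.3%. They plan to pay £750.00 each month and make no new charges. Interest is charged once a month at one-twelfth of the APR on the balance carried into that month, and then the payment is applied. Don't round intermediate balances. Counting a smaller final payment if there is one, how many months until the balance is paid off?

Monthly rate r = 29.3%/12 = 2.44167% = 0.0244167.
Recurrence: B ← B·(1+r) − £750.00.
Month 1: interest £123.30; balance after payment £4,423.30.
Month 2: interest £108.00; balance after payment £3,781.31.
Closed form: n = −ln(1 − rB₀/P)/ln(1+r) = −ln(0.83559)/ln(1.02442) ≈ 7.446, so the balance reaches zero during payment 8.

8 payments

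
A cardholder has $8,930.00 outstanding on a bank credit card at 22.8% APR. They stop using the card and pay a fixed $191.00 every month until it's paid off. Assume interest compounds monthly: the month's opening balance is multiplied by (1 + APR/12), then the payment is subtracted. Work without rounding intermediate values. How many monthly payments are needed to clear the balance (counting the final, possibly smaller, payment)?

Monthly rate r = 22.8%/12 = 1.9% = 0.019.
Recurrence: B ← B·(1+r) − $191.00.
Month 1: interest $169.67; balance after payment $8,908.67.
Month 2: interest $169.26; balance after payment $8,886.93.
Closed form: n = −ln(1 − rB₀/P)/ln(1+r) = −ln(0.11168)/ln(1.019) ≈ 116.469, so the balance reaches zero during payment 117.

117 months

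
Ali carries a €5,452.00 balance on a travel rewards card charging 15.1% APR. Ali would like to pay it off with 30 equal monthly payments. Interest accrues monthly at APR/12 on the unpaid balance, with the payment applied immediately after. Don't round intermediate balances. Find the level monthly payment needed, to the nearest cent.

€219.32

Monthly rate r = 15.1%/12 = 1.25833% = 0.0125833.
Level-payment amortization: P = B₀·r / (1 − (1+r)^(−n)) = 5452.00·0.0125833 / (1 − 1.01258^(−30)).
Denominator 1 − (1+r)^(−30) = 0.31281012.
P = 68.6043 / 0.31281012 ≈ 219.32.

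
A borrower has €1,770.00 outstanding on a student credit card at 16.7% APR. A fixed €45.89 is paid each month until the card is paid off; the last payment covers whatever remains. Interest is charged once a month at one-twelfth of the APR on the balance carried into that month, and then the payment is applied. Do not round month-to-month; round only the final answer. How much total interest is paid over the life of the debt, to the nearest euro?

Monthly rate r = 16.7%/12 = 1.39167% = 0.0139167.
Payoff takes n = ⌈−ln(1 − rB₀/P)/ln(1+r)⌉ = ⌈55.680⌉ = 56 payments; the last is €31.27.
Total paid = 55·€45.89 + €31.27 = €2,555.22.
Total interest = total paid − principal = €2,555.22 − €1,770.00 = €785.22.

€785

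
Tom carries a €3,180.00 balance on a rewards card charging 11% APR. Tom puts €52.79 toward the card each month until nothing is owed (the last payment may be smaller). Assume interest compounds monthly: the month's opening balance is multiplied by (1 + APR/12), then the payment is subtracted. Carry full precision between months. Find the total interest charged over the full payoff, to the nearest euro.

Monthly rate r = 11%/12 = 0.916667% = 0.00916667.
Payoff takes n = ⌈−ln(1 − rB₀/P)/ln(1+r)⌉ = ⌈88.043⌉ = 89 payments; the last is €2.26.
Total paid = 88·€52.79 + €2.26 = €4,647.78.
Total interest = total paid − principal = €4,647.78 − €3,180.00 = €1,467.78.

€1,468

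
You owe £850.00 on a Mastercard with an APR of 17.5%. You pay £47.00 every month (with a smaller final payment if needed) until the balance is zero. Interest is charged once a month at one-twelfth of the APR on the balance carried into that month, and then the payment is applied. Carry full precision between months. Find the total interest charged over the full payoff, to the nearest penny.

Monthly rate r = 17.5%/12 = 1.45833% = 0.0145833.
Payoff takes n = ⌈−ln(1 − rB₀/P)/ln(1+r)⌉ = ⌈21.147⌉ = 22 payments; the last is £6.97.
Total paid = 21·£47.00 + £6.97 = £993.97.
Total interest = total paid − principal = £993.97 − £850.00 = £143.97.

£143.97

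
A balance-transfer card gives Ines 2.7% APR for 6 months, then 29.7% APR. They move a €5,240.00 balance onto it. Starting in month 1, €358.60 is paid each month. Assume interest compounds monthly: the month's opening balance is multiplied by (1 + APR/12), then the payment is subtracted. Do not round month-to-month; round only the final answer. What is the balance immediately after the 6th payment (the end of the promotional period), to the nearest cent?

€3,147.40

Promo months 1–6 at r₀ = 2.7%/12 = 0.00225; months 7+ at r₁ = 29.7%/12 = 0.02475.
After month 6: iterate B ← B·(1+r₀) − €358.60 for 6 months → €3,147.40.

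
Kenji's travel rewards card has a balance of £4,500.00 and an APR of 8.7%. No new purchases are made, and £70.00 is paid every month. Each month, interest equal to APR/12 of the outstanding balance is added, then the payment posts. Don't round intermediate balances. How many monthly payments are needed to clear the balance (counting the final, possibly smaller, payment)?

Monthly rate r = 8.7%/12 = 0.725% = 0.00725.
Recurrence: B ← B·(1+r) − £70.00.
Month 1: interest £32.62; balance after payment £4,462.62.
Month 2: interest £32.35; balance after payment £4,424.98.
Closed form: n = −ln(1 − rB₀/P)/ln(1+r) = −ln(0.53393)/ln(1.00725) ≈ 86.864, so the balance reaches zero during payment 87.

87 months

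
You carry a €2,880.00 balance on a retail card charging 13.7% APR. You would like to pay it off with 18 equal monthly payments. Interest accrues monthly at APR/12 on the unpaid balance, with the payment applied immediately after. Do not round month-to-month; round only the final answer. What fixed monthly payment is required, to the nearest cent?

€177.91

Monthly rate r = 13.7%/12 = 1.14167% = 0.0114167.
Level-payment amortization: P = B₀·r / (1 − (1+r)^(−n)) = 2880.00·0.0114167 / (1 − 1.01142^(−18)).
Denominator 1 − (1+r)^(−18) = 0.184811407.
P = 32.88 / 0.184811407 ≈ 177.91.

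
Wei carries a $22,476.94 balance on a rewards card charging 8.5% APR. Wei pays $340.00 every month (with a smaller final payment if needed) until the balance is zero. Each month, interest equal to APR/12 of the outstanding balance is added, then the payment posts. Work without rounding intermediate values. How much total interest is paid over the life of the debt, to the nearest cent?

$7,948.30

Monthly rate r = 8.5%/12 = 0.708333% = 0.00708333.
Payoff takes n = ⌈−ln(1 − rB₀/P)/ln(1+r)⌉ = ⌈89.485⌉ = 90 payments; the last is $165.24.
Total paid = 89·$340.00 + $165.24 = $30,425.24.
Total interest = total paid − principal = $30,425.24 − $22,476.94 = $7,948.30.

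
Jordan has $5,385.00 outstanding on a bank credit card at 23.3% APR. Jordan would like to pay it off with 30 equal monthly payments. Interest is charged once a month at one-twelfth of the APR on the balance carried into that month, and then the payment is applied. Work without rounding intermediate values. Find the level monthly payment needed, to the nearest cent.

Monthly rate r = 23.3%/12 = 1.94167% = 0.0194167.
Level-payment amortization: P = B₀·r / (1 − (1+r)^(−n)) = 5385.00·0.0194167 / (1 − 1.01942^(−30)).
Denominator 1 − (1+r)^(−30) = 0.43837283.
P = 104.559 / 0.43837283 ≈ 238.52.

$238.52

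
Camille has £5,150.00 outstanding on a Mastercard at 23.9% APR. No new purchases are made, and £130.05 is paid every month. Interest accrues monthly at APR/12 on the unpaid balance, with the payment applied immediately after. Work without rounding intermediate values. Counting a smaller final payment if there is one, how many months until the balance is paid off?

Monthly rate r = 23.9%/12 = 1.99167% = 0.0199167.
Recurrence: B ← B·(1+r) − £130.05.
Month 1: interest £102.57; balance after payment £5,122.52.
Month 2: interest £102.02; balance after payment £5,094.49.
Closed form: n = −ln(1 − rB₀/P)/ln(1+r) = −ln(0.2113)/ln(1.01992) ≈ 78.824, so the balance reaches zero during payment 79.

79 months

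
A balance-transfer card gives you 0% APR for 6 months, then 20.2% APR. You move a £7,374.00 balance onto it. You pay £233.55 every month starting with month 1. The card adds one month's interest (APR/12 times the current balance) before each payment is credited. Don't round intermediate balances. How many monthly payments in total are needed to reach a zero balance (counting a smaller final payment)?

40 payments

Promo months 1–6 at r₀ = 0%/12 = 0; months 7+ at r₁ = 20.2%/12 = 0.0168333.
After month 6 (no interest yet): B = £7,374.00 − 6·£233.55 = £5,972.70.
Then at r₁ with £233.55/mo: n₂ = −ln(1 − r₁·B/P)/ln(1+r₁) ≈ 33.72 → 34 more payments.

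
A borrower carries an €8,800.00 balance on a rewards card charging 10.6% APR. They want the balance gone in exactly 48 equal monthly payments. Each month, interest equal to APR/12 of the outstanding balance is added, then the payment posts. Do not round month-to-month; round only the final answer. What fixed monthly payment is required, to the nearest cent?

Monthly rate r = 10.6%/12 = 0.883333% = 0.00883333.
Level-payment amortization: P = B₀·r / (1 − (1+r)^(−n)) = 8800.00·0.00883333 / (1 − 1.00883^(−48)).
Denominator 1 − (1+r)^(−48) = 0.344356635.
P = 77.7333 / 0.344356635 ≈ 225.73.

€225.73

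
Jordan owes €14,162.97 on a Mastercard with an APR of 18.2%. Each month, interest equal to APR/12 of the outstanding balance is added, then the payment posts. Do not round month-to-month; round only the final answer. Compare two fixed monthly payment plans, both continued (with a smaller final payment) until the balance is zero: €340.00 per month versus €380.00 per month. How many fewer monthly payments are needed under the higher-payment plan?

Monthly rate r = 18.2%/12 = 1.51667% = 0.0151667.
At €340.00/mo: n = ⌈−ln(1 − rB₀/P)/ln(1+r)⌉ = 67 payments (last €126.83); total interest = total paid − €14,162.97 = €8,403.86.
At €380.00/mo: 56 payments (last €130.42); total interest €6,867.45.
Payments saved = 67 − 56 = 11.

11 fewer payments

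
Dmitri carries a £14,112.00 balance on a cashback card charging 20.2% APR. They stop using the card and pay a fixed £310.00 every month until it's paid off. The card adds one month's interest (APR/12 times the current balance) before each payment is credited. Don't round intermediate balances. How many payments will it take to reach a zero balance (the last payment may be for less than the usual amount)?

Monthly rate r = 20.2%/12 = 1.68333% = 0.0168333.
Recurrence: B ← B·(1+r) − £310.00.
Month 1: interest £237.55; balance after payment £14,039.55.
Month 2: interest £236.33; balance after payment £13,965.88.
Closed form: n = −ln(1 − rB₀/P)/ln(1+r) = −ln(0.2337)/ln(1.01683) ≈ 87.083, so the balance reaches zero during payment 88.

88 months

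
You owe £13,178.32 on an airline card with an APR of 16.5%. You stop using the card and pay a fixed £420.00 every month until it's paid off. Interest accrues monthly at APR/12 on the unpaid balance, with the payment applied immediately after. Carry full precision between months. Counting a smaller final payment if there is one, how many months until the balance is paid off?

42 payments

Monthly rate r = 16.5%/12 = 1.375% = 0.01375.
Recurrence: B ← B·(1+r) − £420.00.
Month 1: interest £181.20; balance after payment £12,939.52.
Month 2: interest £177.92; balance after payment £12,697.44.
Closed form: n = −ln(1 − rB₀/P)/ln(1+r) = −ln(0.56857)/ln(1.01375) ≈ 41.346, so the balance reaches zero during payment 42.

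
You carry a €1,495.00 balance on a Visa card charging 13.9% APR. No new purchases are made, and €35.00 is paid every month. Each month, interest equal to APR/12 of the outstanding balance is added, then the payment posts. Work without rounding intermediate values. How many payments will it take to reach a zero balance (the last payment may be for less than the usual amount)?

Monthly rate r = 13.9%/12 = 1.15833% = 0.0115833.
Recurrence: B ← B·(1+r) − €35.00.
Month 1: interest €17.32; balance after payment €1,477.32.
Month 2: interest €17.11; balance after payment €1,459.43.
Closed form: n = −ln(1 − rB₀/P)/ln(1+r) = −ln(0.50523)/ln(1.01158) ≈ 59.283, so the balance reaches zero during payment 60.

60 months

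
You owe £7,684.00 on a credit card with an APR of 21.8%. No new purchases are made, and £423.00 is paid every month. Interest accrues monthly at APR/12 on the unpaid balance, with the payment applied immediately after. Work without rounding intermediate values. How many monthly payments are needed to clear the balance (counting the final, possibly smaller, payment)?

Monthly rate r = 21.8%/12 = 1.81667% = 0.0181667.
Recurrence: B ← B·(1+r) − £423.00.
Month 1: interest £139.59; balance after payment £7,400.59.
Month 2: interest £134.44; balance after payment £7,112.04.
Closed form: n = −ln(1 − rB₀/P)/ln(1+r) = −ln(0.66999)/ln(1.01817) ≈ 22.245, so the balance reaches zero during payment 23.

23 payments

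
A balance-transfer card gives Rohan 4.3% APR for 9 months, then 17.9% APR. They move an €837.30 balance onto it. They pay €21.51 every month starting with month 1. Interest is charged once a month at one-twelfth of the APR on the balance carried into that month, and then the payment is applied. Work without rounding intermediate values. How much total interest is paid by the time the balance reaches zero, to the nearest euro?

Promo months 1–9 at r₀ = 4.3%/12 = 0.00358333; months 10+ at r₁ = 17.9%/12 = 0.0149167.
After month 9: iterate B ← B·(1+r₀) − €21.51 for 9 months → €668.31.
Then at r₁ with €21.51/mo: n₂ = −ln(1 − r₁·B/P)/ln(1+r₁) ≈ 42.05 → 43 more payments.
Total paid = 51·€21.51 + €1.07 = €1,098.08; interest = €1,098.08 − €837.30 = €260.78.

€261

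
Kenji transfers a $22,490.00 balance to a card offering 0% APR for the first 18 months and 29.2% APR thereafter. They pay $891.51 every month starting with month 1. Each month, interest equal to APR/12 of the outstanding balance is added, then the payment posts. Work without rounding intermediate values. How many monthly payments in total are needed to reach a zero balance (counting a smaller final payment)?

Promo months 1–18 at r₀ = 0%/12 = 0; months 19+ at r₁ = 29.2%/12 = 0.0243333.
After month 18 (no interest yet): B = $22,490.00 − 18·$891.51 = $6,442.82.
Then at r₁ with $891.51/mo: n₂ = −ln(1 − r₁·B/P)/ln(1+r₁) ≈ 8.04 → 9 more payments.

27 payments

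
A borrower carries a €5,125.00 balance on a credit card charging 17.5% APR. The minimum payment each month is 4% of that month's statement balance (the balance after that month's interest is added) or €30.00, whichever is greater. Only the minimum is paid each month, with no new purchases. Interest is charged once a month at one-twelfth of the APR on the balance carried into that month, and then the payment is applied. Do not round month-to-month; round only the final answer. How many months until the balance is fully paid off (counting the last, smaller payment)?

Monthly rate r = 17.5%/12 = 1.45833% = 0.0145833.
While 4% of the post-interest balance exceeds €30.00, each month B ← (B·(1+r))·(1 − 0.04), i.e. B shrinks by the factor (1+r)·0.96 = 0.974.
This holds for months 1–74. Entering month 75 the balance is €729.55; 4% of the post-interest balance is now below €30.00, so the flat €30.00 minimum applies from here.
From month 75 a fixed €30.00 at rate r clears €729.55 in 31 more payments. Total: 74 + 31 = 105 months.

105 months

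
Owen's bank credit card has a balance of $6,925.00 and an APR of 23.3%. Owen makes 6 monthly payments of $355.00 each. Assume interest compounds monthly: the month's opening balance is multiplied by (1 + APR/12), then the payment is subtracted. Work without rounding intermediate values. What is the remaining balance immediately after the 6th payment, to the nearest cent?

Monthly rate r = 23.3%/12 = 1.94167% = 0.0194167.
Each month: B ← B·(1+r) − $355.00.
Month 1: interest $134.46; balance after payment $6,704.46.
Month 2: interest $130.18; balance after payment $6,479.64.
Month 3: interest $125.81; balance after payment $6,250.45.
Month 4: interest $121.36; balance after payment $6,016.81.
Month 5: interest $116.83; balance after payment $5,778.64.
Month 6: interest $112.20; balance after payment $5,535.84.

$5,535.84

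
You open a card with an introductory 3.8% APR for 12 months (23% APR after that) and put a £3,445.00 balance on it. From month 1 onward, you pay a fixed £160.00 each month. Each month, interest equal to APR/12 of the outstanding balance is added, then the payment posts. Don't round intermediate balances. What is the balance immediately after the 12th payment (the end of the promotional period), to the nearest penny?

Promo months 1–12 at r₀ = 3.8%/12 = 0.00316667; months 13+ at r₁ = 23%/12 = 0.0191667.
After month 12: iterate B ← B·(1+r₀) − £160.00 for 12 months → £1,624.42.

£1,624.42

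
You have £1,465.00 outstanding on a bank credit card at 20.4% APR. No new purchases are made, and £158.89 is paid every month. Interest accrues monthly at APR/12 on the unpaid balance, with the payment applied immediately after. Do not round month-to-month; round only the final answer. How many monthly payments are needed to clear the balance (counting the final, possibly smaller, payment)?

11 payments

Monthly rate r = 20.4%/12 = 1.7% = 0.017.
Recurrence: B ← B·(1+r) − £158.89.
Month 1: interest £24.90; balance after payment £1,331.01.
Month 2: interest £22.63; balance after payment £1,194.75.
Closed form: n = −ln(1 − rB₀/P)/ln(1+r) = −ln(0.84326)/ln(1.017) ≈ 10.113, so the balance reaches zero during payment 11.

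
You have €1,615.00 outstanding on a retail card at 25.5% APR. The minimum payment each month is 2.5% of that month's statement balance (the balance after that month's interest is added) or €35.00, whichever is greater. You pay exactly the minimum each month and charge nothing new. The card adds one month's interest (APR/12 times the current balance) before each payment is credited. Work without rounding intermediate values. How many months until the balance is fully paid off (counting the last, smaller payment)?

124 months

Monthly rate r = 25.5%/12 = 2.125% = 0.02125.
While 2.5% of the post-interest balance exceeds €35.00, each month B ← (B·(1+r))·(1 − 0.025), i.e. B shrinks by the factor (1+r)·0.975 = 0.99572.
This holds for months 1–39. Entering month 40 the balance is €1,366.17; 2.5% of the post-interest balance is now below €35.00, so the flat €35.00 minimum applies from here.
From month 40 a fixed €35.00 at rate r clears €1,366.17 in 85 more payments. Total: 39 + 85 = 124 months.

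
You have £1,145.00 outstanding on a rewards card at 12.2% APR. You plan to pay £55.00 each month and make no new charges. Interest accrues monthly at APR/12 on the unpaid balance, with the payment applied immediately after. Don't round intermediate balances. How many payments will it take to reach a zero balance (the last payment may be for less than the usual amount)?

24 payments

Monthly rate r = 12.2%/12 = 1.01667% = 0.0101667.
Recurrence: B ← B·(1+r) − £55.00.
Month 1: interest £11.64; balance after payment £1,101.64.
Month 2: interest £11.20; balance after payment £1,057.84.
Closed form: n = −ln(1 − rB₀/P)/ln(1+r) = −ln(0.78835)/ln(1.01017) ≈ 23.510, so the balance reaches zero during payment 24.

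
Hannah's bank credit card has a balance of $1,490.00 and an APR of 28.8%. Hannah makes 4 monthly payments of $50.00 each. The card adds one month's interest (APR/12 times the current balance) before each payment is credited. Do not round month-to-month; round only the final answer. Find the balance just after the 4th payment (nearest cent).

$1,430.96

Monthly rate r = 28.8%/12 = 2.4% = 0.024.
Each month: B ← B·(1+r) − $50.00.
Month 1: interest $35.76; balance after payment $1,475.76.
Month 2: interest $35.42; balance after payment $1,461.18.
Month 3: interest $35.07; balance after payment $1,446.25.
Month 4: interest $34.71; balance after payment $1,430.96.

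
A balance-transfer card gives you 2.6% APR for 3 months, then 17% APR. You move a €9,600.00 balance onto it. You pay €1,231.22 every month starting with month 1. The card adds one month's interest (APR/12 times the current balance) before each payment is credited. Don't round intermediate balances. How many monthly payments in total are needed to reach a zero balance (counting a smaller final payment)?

Promo months 1–3 at r₀ = 2.6%/12 = 0.00216667; months 4+ at r₁ = 17%/12 = 0.0141667.
After month 3: iterate B ← B·(1+r₀) − €1,231.22 for 3 months → €5,960.87.
Then at r₁ with €1,231.22/mo: n₂ = −ln(1 − r₁·B/P)/ln(1+r₁) ≈ 5.05 → 6 more payments.

9 months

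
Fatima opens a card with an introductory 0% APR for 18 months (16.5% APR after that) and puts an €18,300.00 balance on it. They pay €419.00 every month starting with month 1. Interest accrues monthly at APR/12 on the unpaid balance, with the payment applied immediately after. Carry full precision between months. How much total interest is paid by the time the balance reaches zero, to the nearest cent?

€2,603.15

Promo months 1–18 at r₀ = 0%/12 = 0; months 19+ at r₁ = 16.5%/12 = 0.01375.
After month 18 (no interest yet): B = €18,300.00 − 18·€419.00 = €10,758.00.
Then at r₁ with €419.00/mo: n₂ = −ln(1 − r₁·B/P)/ln(1+r₁) ≈ 31.89 → 32 more payments.
Total paid = 49·€419.00 + €372.15 = €20,903.15; interest = €20,903.15 − €18,300.00 = €2,603.15.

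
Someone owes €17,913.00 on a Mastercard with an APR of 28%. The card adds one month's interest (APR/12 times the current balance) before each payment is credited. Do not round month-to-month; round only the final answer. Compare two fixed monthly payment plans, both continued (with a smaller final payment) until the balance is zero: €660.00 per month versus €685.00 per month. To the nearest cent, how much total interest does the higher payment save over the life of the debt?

Monthly rate r = 28%/12 = 2.33333% = 0.0233333.
At €660.00/mo: n = ⌈−ln(1 − rB₀/P)/ln(1+r)⌉ = 44 payments (last €327.29); total interest = total paid − €17,913.00 = €10,794.29.
At €685.00/mo: 41 payments (last €578.58); total interest €10,065.58.
Interest saved = €10,794.29 − €10,065.58 = €728.71.

€728.71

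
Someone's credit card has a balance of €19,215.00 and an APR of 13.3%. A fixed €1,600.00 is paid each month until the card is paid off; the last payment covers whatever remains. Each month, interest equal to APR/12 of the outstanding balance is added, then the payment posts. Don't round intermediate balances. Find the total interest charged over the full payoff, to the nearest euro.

€1,519

Monthly rate r = 13.3%/12 = 1.10833% = 0.0110833.
Payoff takes n = ⌈−ln(1 − rB₀/P)/ln(1+r)⌉ = ⌈12.959⌉ = 13 payments; the last is €1,534.36.
Total paid = 12·€1,600.00 + €1,534.36 = €20,734.36.
Total interest = total paid − principal = €20,734.36 − €19,215.00 = €1,519.36.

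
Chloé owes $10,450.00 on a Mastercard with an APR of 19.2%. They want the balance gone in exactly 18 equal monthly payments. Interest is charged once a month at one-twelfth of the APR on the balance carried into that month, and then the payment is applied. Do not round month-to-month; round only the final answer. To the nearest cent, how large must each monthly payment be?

Monthly rate r = 19.2%/12 = 1.6% = 0.016.
Level-payment amortization: P = B₀·r / (1 − (1+r)^(−n)) = 10450.00·0.016 / (1 − 1.016^(−18)).
Denominator 1 − (1+r)^(−18) = 0.248527215.
P = 167.2 / 0.248527215 ≈ 672.76.

$672.76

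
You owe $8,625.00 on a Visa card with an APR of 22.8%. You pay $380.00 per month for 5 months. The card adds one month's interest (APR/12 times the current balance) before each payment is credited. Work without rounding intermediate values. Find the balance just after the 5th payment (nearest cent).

$7,502.52

Monthly rate r = 22.8%/12 = 1.9% = 0.019.
Each month: B ← B·(1+r) − $380.00.
Month 1: interest $163.88; balance after payment $8,408.88.
Month 2: interest $159.77; balance after payment $8,188.64.
Month 3: interest $155.58; balance after payment $7,964.23.
Month 4: interest $151.32; balance after payment $7,735.55.
Month 5: interest $146.98; balance after payment $7,502.52.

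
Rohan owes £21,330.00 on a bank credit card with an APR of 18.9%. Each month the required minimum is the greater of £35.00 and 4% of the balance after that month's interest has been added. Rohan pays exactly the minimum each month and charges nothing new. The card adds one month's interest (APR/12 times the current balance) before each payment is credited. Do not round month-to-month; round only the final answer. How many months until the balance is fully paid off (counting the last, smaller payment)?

159 months

Monthly rate r = 18.9%/12 = 1.575% = 0.01575.
While 4% of the post-interest balance exceeds £35.00, each month B ← (B·(1+r))·(1 − 0.04), i.e. B shrinks by the factor (1+r)·0.96 = 0.97512.
This holds for months 1–128. Entering month 129 the balance is £848.05; 4% of the post-interest balance is now below £35.00, so the flat £35.00 minimum applies from here.
From month 129 a fixed £35.00 at rate r clears £848.05 in 31 more payments. Total: 128 + 31 = 159 months.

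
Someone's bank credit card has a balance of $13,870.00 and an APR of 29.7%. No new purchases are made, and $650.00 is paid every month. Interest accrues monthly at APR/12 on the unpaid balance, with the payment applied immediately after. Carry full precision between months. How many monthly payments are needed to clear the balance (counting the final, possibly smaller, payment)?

31 months

Monthly rate r = 29.7%/12 = 2.475% = 0.02475.
Recurrence: B ← B·(1+r) − $650.00.
Month 1: interest $343.28; balance after payment $13,563.28.
Month 2: interest $335.69; balance after payment $13,248.97.
Closed form: n = −ln(1 − rB₀/P)/ln(1+r) = −ln(0.47187)/ln(1.02475) ≈ 30.719, so the balance reaches zero during payment 31.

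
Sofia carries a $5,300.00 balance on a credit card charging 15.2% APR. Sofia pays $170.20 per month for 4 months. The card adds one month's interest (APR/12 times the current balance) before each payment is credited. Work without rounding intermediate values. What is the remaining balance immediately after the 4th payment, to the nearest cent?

Monthly rate r = 15.2%/12 = 1.26667% = 0.0126667.
Each month: B ← B·(1+r) − $170.20.
Month 1: interest $67.13; balance after payment $5,196.93.
Month 2: interest $65.83; balance after payment $5,092.56.
Month 3: interest $64.51; balance after payment $4,986.87.
Month 4: interest $63.17; balance after payment $4,879.83.

$4,879.83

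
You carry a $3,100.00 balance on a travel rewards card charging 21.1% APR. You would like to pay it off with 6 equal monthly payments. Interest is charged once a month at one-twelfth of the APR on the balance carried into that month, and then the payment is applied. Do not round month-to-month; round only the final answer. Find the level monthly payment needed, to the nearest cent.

Monthly rate r = 21.1%/12 = 1.75833% = 0.0175833.
Level-payment amortization: P = B₀·r / (1 − (1+r)^(−n)) = 3100.00·0.0175833 / (1 − 1.01758^(−6)).
Denominator 1 − (1+r)^(−6) = 0.0993001533.
P = 54.5083 / 0.0993001533 ≈ 548.92.

$548.92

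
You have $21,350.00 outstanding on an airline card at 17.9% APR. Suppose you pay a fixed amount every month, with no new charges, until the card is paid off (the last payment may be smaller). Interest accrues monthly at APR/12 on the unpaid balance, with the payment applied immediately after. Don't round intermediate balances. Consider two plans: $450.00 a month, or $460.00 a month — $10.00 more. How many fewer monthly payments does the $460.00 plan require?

4 fewer payments

Monthly rate r = 17.9%/12 = 1.49167% = 0.0149167.
At $450.00/mo: n = ⌈−ln(1 − rB₀/P)/ln(1+r)⌉ = 84 payments (last $33.01); total interest = total paid − $21,350.00 = $16,033.01.
At $460.00/mo: 80 payments (last $280.62); total interest $15,270.62.
Payments saved = 84 − 80 = 4.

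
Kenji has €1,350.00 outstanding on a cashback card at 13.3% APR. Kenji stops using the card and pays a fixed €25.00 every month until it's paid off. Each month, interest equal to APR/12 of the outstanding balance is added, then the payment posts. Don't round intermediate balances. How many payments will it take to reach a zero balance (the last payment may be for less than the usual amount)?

83 months

Monthly rate r = 13.3%/12 = 1.10833% = 0.0110833.
Recurrence: B ← B·(1+r) − €25.00.
Month 1: interest €14.96; balance after payment €1,339.96.
Month 2: interest €14.85; balance after payment €1,329.81.
Closed form: n = −ln(1 − rB₀/P)/ln(1+r) = −ln(0.4015)/ln(1.01108) ≈ 82.791, so the balance reaches zero during payment 83.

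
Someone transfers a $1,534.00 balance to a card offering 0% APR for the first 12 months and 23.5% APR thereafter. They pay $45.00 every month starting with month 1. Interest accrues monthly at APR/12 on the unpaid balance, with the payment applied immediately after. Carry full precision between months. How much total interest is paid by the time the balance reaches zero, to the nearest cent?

Promo months 1–12 at r₀ = 0%/12 = 0; months 13+ at r₁ = 23.5%/12 = 0.0195833.
After month 12 (no interest yet): B = $1,534.00 − 12·$45.00 = $994.00.
Then at r₁ with $45.00/mo: n₂ = −ln(1 − r₁·B/P)/ln(1+r₁) ≈ 29.22 → 30 more payments.
Total paid = 41·$45.00 + $9.86 = $1,854.86; interest = $1,854.86 − $1,534.00 = $320.86.

$320.86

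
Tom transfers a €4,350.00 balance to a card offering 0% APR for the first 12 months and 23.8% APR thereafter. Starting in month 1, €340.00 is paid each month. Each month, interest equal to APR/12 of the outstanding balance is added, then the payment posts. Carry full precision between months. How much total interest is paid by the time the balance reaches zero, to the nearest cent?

Promo months 1–12 at r₀ = 0%/12 = 0; months 13+ at r₁ = 23.8%/12 = 0.0198333.
After month 12 (no interest yet): B = €4,350.00 − 12·€340.00 = €270.00.
Then at r₁ with €340.00/mo: n₂ = −ln(1 − r₁·B/P)/ln(1+r₁) ≈ 0.81 → 1 more payments.
Total paid = 12·€340.00 + €275.36 = €4,355.36; interest = €4,355.36 − €4,350.00 = €5.36.

€5.36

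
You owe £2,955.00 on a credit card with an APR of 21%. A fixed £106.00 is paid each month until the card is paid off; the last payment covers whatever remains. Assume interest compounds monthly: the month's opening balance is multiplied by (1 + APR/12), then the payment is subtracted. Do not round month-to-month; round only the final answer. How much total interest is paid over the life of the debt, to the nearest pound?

£1,134

Monthly rate r = 21%/12 = 1.75% = 0.0175.
Payoff takes n = ⌈−ln(1 − rB₀/P)/ln(1+r)⌉ = ⌈38.570⌉ = 39 payments; the last is £60.69.
Total paid = 38·£106.00 + £60.69 = £4,088.69.
Total interest = total paid − principal = £4,088.69 − £2,955.00 = £1,133.69.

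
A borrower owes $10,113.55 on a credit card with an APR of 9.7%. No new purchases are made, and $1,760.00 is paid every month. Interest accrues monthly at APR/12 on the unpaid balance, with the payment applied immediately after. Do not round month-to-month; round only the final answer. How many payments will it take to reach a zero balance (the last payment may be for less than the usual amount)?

6 payments

Monthly rate r = 9.7%/12 = 0.808333% = 0.00808333.
Recurrence: B ← B·(1+r) − $1,760.00.
Month 1: interest $81.75; balance after payment $8,435.30.
Month 2: interest $68.19; balance after payment $6,743.49.
Month 3: interest $54.51; balance after payment $5,038.00.
Month 4: interest $40.72; balance after payment $3,318.72.
Month 5: interest $26.83; balance after payment $1,585.55.
Month 6: interest $12.82; balance after payment $0.00.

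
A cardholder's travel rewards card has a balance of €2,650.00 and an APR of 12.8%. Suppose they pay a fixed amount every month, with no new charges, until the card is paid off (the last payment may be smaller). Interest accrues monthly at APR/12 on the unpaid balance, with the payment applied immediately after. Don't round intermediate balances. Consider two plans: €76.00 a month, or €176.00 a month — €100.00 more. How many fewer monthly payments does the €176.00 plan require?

27 fewer payments

Monthly rate r = 12.8%/12 = 1.06667% = 0.0106667.
At €76.00/mo: n = ⌈−ln(1 − rB₀/P)/ln(1+r)⌉ = 44 payments (last €63.56); total interest = total paid − €2,650.00 = €681.56.
At €176.00/mo: 17 payments (last €88.35); total interest €254.35.
Payments saved = 44 − 17 = 27.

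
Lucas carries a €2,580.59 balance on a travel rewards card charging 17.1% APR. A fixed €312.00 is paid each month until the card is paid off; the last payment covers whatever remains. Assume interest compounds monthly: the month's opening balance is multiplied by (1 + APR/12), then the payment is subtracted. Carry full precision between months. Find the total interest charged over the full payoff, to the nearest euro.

Monthly rate r = 17.1%/12 = 1.425% = 0.01425.
Payoff takes n = ⌈−ln(1 − rB₀/P)/ln(1+r)⌉ = ⌈8.863⌉ = 9 payments; the last is €269.56.
Total paid = 8·€312.00 + €269.56 = €2,765.56.
Total interest = total paid − principal = €2,765.56 − €2,580.59 = €184.97.

€185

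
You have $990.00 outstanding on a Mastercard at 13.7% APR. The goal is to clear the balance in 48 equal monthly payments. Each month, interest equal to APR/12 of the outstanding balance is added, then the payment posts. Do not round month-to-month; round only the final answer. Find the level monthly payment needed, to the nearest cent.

$26.90

Monthly rate r = 13.7%/12 = 1.14167% = 0.0114167.
Level-payment amortization: P = B₀·r / (1 − (1+r)^(−n)) = 990.00·0.0114167 / (1 − 1.01142^(−48)).
Denominator 1 − (1+r)^(−48) = 0.420097585.
P = 11.3025 / 0.420097585 ≈ 26.90.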